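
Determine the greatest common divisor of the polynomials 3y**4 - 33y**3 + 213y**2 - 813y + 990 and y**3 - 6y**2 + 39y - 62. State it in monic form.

Repeated division with remainder:
  3y**4 - 33y**3 + 213y**2 - 813y + 990 = (3y - 15)(y**3 - 6y**2 + 39y - 62) + (6y**2 - 42y + 60)
  y**3 - 6y**2 + 39y - 62 = ((1/6)y + 1/6)(6y**2 - 42y + 60) + (36y - 72)
  6y**2 - 42y + 60 = ((1/6)y - 5/6)(36y - 72) + (0)
Last nonzero remainder: 36y - 72. Dividing through by 36 gives the monic gcd y - 2.

y - 2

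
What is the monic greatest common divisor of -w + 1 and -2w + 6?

1

By polynomial division,
  -w + 1 = (1/2)(-2w + 6) + (-2)
  -2w + 6 = (w - 3)(-2) + (0)
The last nonzero remainder is the constant -2, so the polynomials are coprime and gcd = 1.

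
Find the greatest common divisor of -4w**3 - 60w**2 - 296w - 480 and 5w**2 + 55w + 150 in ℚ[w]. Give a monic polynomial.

Apply the Euclidean algorithm:
  -4w**3 - 60w**2 - 296w - 480 = (-(4/5)w - 16/5)(5w**2 + 55w + 150) + (0)
Last nonzero remainder: 5w**2 + 55w + 150. Dividing through by 5 gives the monic gcd w**2 + 11w + 30.

w**2 + 11w + 30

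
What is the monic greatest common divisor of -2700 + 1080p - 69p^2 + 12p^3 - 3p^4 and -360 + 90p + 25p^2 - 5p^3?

18 - 9p + p^2

By polynomial division,
  -3p^4 + 12p^3 - 69p^2 + 1080p - 2700 = ((3/5)p + 3/5)(-5p^3 + 25p^2 + 90p - 360) + (-138p^2 + 1242p - 2484)
  -5p^3 + 25p^2 + 90p - 360 = ((5/138)p + 10/69)(-138p^2 + 1242p - 2484) + (0)
Last nonzero remainder: -138p^2 + 1242p - 2484. Dividing through by -138 gives the monic gcd p^2 - 9p + 18.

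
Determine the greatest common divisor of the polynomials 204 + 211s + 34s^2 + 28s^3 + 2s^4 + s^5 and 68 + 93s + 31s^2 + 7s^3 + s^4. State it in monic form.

17 + 19s + 3s^2 + s^3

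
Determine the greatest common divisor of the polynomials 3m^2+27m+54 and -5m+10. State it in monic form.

1

Apply the Euclidean algorithm:
  3m^2+27m+54 = (-(3/5)m-33/5)(-5m+10) + (120)
  -5m+10 = (-(1/24)m+1/12)(120) + (0)
The last nonzero remainder is the constant 120, so the polynomials are coprime and gcd = 1.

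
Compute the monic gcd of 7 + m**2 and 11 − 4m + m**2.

1

Euclidean algorithm in ℚ[m]:
  m**2 + 7 = (m**2 − 4m + 11) + (4m − 4)
  m**2 − 4m + 11 = ((1/4)m − 3/4)(4m − 4) + (8)
  4m − 4 = ((1/2)m − 1/2)(8) + (0)
The last nonzero remainder is the constant 8, so the polynomials are coprime and gcd = 1.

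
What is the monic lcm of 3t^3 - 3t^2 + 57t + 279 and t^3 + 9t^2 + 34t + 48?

By polynomial division,
  3t^3 - 3t^2 + 57t + 279 = (3)(t^3 + 9t^2 + 34t + 48) + (-30t^2 - 45t + 135)
  t^3 + 9t^2 + 34t + 48 = (-(1/30)t - 1/4)(-30t^2 - 45t + 135) + ((109/4)t + 327/4)
  -30t^2 - 45t + 135 = (-(120/109)t + 180/109)((109/4)t + 327/4) + (0)
Last nonzero remainder: (109/4)t + 327/4. Dividing through by 109/4 gives the monic gcd t + 3.
Then lcm(f, g) = f·g / gcd(f, g); expanding and making the result monic gives the answer.

t^5 + 5t^4 + 29t^3 + 191t^2 + 862t + 1488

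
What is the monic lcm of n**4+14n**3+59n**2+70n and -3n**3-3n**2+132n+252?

Repeated division with remainder:
  n**4+14n**3+59n**2+70n = (-(1/3)n-13/3)(-3n**3-3n**2+132n+252) + (90n**2+726n+1092)
  -3n**3-3n**2+132n+252 = (-(1/30)n+53/225)(90n**2+726n+1092) + (-(196/75)n-392/75)
  90n**2+726n+1092 = (-(3375/98)n-2925/14)(-(196/75)n-392/75) + (0)
Last nonzero remainder: -(196/75)n-392/75. Dividing through by -196/75 gives the monic gcd n+2.
Then lcm(f, g) = f·g / gcd(f, g); expanding and making the result monic gives the answer.

n**6+13n**5+3n**4-577n**3-2548n**2-2940n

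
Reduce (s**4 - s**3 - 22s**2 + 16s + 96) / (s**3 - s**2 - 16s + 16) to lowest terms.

(s**2 - s - 6)/(s - 1)

By polynomial division,
  s**4 - s**3 - 22s**2 + 16s + 96 = (s)(s**3 - s**2 - 16s + 16) + (-6s**2 + 96)
  s**3 - s**2 - 16s + 16 = (-(1/6)s + 1/6)(-6s**2 + 96) + (0)
Last nonzero remainder: -6s**2 + 96. Dividing through by -6 gives the monic gcd s**2 - 16.
Cancel s**2 - 16 from numerator and denominator to get the reduced form.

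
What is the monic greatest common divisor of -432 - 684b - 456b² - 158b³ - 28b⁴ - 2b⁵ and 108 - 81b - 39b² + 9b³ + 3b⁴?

12 + 7b + b²

Euclidean algorithm in ℚ[b]:
  -2b⁵ - 28b⁴ - 158b³ - 456b² - 684b - 432 = (-(2/3)b - 22/3)(3b⁴ + 9b³ - 39b² - 81b + 108) + (-118b³ - 796b² - 1206b + 360)
  3b⁴ + 9b³ - 39b² - 81b + 108 = (-(3/118)b + 663/6962)(-118b³ - 796b² - 1206b + 360) + ((21384/3481)b² + (149688/3481)b + 256608/3481)
  -118b³ - 796b² - 1206b + 360 = (-(205379/10692)b + 17405/3564)((21384/3481)b² + (149688/3481)b + 256608/3481) + (0)
Last nonzero remainder: (21384/3481)b² + (149688/3481)b + 256608/3481. Dividing through by 21384/3481 gives the monic gcd b² + 7b + 12.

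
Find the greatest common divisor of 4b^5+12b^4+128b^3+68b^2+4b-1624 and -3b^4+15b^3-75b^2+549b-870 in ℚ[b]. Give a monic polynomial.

Euclidean algorithm in ℚ[b]:
  4b^5+12b^4+128b^3+68b^2+4b-1624 = (-(4/3)b-32/3)(-3b^4+15b^3-75b^2+549b-870) + (188b^3+4700b-10904)
  -3b^4+15b^3-75b^2+549b-870 = (-(3/188)b+15/188)(188b^3+4700b-10904) + (0)
Last nonzero remainder: 188b^3+4700b-10904. Dividing through by 188 gives the monic gcd b^3+25b-58.

b^3+25b-58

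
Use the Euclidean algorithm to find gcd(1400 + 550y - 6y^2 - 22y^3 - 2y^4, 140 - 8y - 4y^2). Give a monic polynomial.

-35 + 2y + y^2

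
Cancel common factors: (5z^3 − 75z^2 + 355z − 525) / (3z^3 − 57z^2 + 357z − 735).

(5z − 15)/(3z − 21)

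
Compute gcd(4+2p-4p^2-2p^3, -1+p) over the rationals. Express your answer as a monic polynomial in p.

-1+p

Apply the Euclidean algorithm:
  -2p^3-4p^2+2p+4 = (-2p^2-6p-4)(p-1) + (0)
The last nonzero remainder p-1 is already monic.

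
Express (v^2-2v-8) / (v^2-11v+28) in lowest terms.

Apply the Euclidean algorithm:
  v^2-2v-8 = (v^2-11v+28) + (9v-36)
  v^2-11v+28 = ((1/9)v-7/9)(9v-36) + (0)
Last nonzero remainder: 9v-36. Dividing through by 9 gives the monic gcd v-4.
Cancel v-4 from numerator and denominator to get the reduced form.

(v+2)/(v-7)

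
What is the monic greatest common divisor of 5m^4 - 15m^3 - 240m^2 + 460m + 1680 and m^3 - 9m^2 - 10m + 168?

m - 7

Repeated division with remainder:
  5m^4 - 15m^3 - 240m^2 + 460m + 1680 = (5m + 30)(m^3 - 9m^2 - 10m + 168) + (80m^2 - 80m - 3360)
  m^3 - 9m^2 - 10m + 168 = ((1/80)m - 1/10)(80m^2 - 80m - 3360) + (24m - 168)
  80m^2 - 80m - 3360 = ((10/3)m + 20)(24m - 168) + (0)
Last nonzero remainder: 24m - 168. Dividing through by 24 gives the monic gcd m - 7.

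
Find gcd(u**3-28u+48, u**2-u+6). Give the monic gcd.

Repeated division with remainder:
  u**3-28u+48 = (u+1)(u**2-u+6) + (-33u+42)
  u**2-u+6 = (-(1/33)u-1/121)(-33u+42) + (768/121)
  -33u+42 = (-(1331/256)u+847/128)(768/121) + (0)
The last nonzero remainder is the constant 768/121, so the polynomials are coprime and gcd = 1.

1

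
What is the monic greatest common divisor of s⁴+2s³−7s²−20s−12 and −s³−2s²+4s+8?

Apply the Euclidean algorithm:
  s⁴+2s³−7s²−20s−12 = (−s)(−s³−2s²+4s+8) + (−3s²−12s−12)
  −s³−2s²+4s+8 = ((1/3)s−2/3)(−3s²−12s−12) + (0)
Last nonzero remainder: −3s²−12s−12. Dividing through by −3 gives the monic gcd s²+4s+4.

s²+4s+4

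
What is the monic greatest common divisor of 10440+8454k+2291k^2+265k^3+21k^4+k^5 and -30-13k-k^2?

Repeated division with remainder:
  k^5+21k^4+265k^3+2291k^2+8454k+10440 = (-k^3-8k^2-131k-348)(-k^2-13k-30) + (0)
Last nonzero remainder: -k^2-13k-30. Dividing through by -1 gives the monic gcd k^2+13k+30.

30+13k+k^2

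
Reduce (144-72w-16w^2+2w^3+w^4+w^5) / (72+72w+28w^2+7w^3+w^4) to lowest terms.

Apply the Euclidean algorithm:
  w^5+w^4+2w^3-16w^2-72w+144 = (w-6)(w^4+7w^3+28w^2+72w+72) + (16w^3+80w^2+288w+576)
  w^4+7w^3+28w^2+72w+72 = ((1/16)w+1/8)(16w^3+80w^2+288w+576) + (0)
Last nonzero remainder: 16w^3+80w^2+288w+576. Dividing through by 16 gives the monic gcd w^3+5w^2+18w+36.
Cancel w^3+5w^2+18w+36 from numerator and denominator to get the reduced form.

(4-4w+w^2)/(2+w)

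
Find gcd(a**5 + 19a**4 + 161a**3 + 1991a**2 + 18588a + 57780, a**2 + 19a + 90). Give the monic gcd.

Repeated division with remainder:
  a**5 + 19a**4 + 161a**3 + 1991a**2 + 18588a + 57780 = (a**3 + 71a + 642)(a**2 + 19a + 90) + (0)
The last nonzero remainder a**2 + 19a + 90 is already monic.

a**2 + 19a + 90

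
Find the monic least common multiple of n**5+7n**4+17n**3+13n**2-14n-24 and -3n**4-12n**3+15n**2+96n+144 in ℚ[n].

n**7+8n**6+12n**5-54n**4-205n**3-194n**2+144n+288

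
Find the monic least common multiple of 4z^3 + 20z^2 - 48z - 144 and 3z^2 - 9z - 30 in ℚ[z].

z^4 - 37z^2 + 24z + 180

Euclidean algorithm in ℚ[z]:
  4z^3 + 20z^2 - 48z - 144 = ((4/3)z + 32/3)(3z^2 - 9z - 30) + (88z + 176)
  3z^2 - 9z - 30 = ((3/88)z - 15/88)(88z + 176) + (0)
Last nonzero remainder: 88z + 176. Dividing through by 88 gives the monic gcd z + 2.
Then lcm(f, g) = f·g / gcd(f, g); expanding and making the result monic gives the answer.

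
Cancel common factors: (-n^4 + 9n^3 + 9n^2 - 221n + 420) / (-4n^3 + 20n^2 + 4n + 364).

Euclidean algorithm in ℚ[n]:
  -n^4 + 9n^3 + 9n^2 - 221n + 420 = ((1/4)n - 1)(-4n^3 + 20n^2 + 4n + 364) + (28n^2 - 308n + 784)
  -4n^3 + 20n^2 + 4n + 364 = (-(1/7)n - 6/7)(28n^2 - 308n + 784) + (-148n + 1036)
  28n^2 - 308n + 784 = (-(7/37)n + 28/37)(-148n + 1036) + (0)
Last nonzero remainder: -148n + 1036. Dividing through by -148 gives the monic gcd n - 7.
Cancel n - 7 from numerator and denominator to get the reduced form.

(n^3 - 2n^2 - 23n + 60)/(4n^2 + 8n + 52)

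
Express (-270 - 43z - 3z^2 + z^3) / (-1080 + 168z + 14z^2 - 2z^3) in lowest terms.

Repeated division with remainder:
  z^3 - 3z^2 - 43z - 270 = (-1/2)(-2z^3 + 14z^2 + 168z - 1080) + (4z^2 + 41z - 810)
  -2z^3 + 14z^2 + 168z - 1080 = (-(1/2)z + 69/8)(4z^2 + 41z - 810) + (-(4725/8)z + 23625/4)
  4z^2 + 41z - 810 = (-(32/4725)z - 24/175)(-(4725/8)z + 23625/4) + (0)
Last nonzero remainder: -(4725/8)z + 23625/4. Dividing through by -4725/8 gives the monic gcd z - 10.
Cancel z - 10 from numerator and denominator to get the reduced form.

(-27 - 7z - z^2)/(-108 + 6z + 2z^2)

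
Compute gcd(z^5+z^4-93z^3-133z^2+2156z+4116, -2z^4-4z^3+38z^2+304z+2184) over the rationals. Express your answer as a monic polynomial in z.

Euclidean algorithm in ℚ[z]:
  z^5+z^4-93z^3-133z^2+2156z+4116 = (-(1/2)z+1/2)(-2z^4-4z^3+38z^2+304z+2184) + (-72z^3+3096z+3024)
  -2z^4-4z^3+38z^2+304z+2184 = ((1/36)z+1/18)(-72z^3+3096z+3024) + (-48z^2+48z+2016)
  -72z^3+3096z+3024 = ((3/2)z+3/2)(-48z^2+48z+2016) + (0)
Last nonzero remainder: -48z^2+48z+2016. Dividing through by -48 gives the monic gcd z^2-z-42.

z^2-z-42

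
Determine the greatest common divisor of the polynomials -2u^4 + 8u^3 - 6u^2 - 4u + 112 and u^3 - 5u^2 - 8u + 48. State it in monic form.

u - 4

By polynomial division,
  -2u^4 + 8u^3 - 6u^2 - 4u + 112 = (-2u - 2)(u^3 - 5u^2 - 8u + 48) + (-32u^2 + 76u + 208)
  u^3 - 5u^2 - 8u + 48 = (-(1/32)u + 21/256)(-32u^2 + 76u + 208) + (-(495/64)u + 495/16)
  -32u^2 + 76u + 208 = ((2048/495)u + 3328/495)(-(495/64)u + 495/16) + (0)
Last nonzero remainder: -(495/64)u + 495/16. Dividing through by -495/64 gives the monic gcd u - 4.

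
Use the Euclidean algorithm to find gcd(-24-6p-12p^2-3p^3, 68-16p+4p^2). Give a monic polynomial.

By polynomial division,
  -3p^3-12p^2-6p-24 = (-(3/4)p-6)(4p^2-16p+68) + (-51p+384)
  4p^2-16p+68 = (-(4/51)p-80/289)(-51p+384) + (50372/289)
  -51p+384 = (-(14739/50372)p+27744/12593)(50372/289) + (0)
The last nonzero remainder is the constant 50372/289, so the polynomials are coprime and gcd = 1.

1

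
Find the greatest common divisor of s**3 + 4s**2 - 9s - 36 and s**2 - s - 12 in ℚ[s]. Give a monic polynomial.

s + 3

By polynomial division,
  s**3 + 4s**2 - 9s - 36 = (s + 5)(s**2 - s - 12) + (8s + 24)
  s**2 - s - 12 = ((1/8)s - 1/2)(8s + 24) + (0)
Last nonzero remainder: 8s + 24. Dividing through by 8 gives the monic gcd s + 3.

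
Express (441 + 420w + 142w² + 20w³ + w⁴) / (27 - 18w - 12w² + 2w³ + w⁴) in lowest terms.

Euclidean algorithm in ℚ[w]:
  w⁴ + 20w³ + 142w² + 420w + 441 = (w⁴ + 2w³ - 12w² - 18w + 27) + (18w³ + 154w² + 438w + 414)
  w⁴ + 2w³ - 12w² - 18w + 27 = ((1/18)w - 59/162)(18w³ + 154w² + 438w + 414) + ((1600/81)w² + (3200/27)w + 1600/9)
  18w³ + 154w² + 438w + 414 = ((729/800)w + 1863/800)((1600/81)w² + (3200/27)w + 1600/9) + (0)
Last nonzero remainder: (1600/81)w² + (3200/27)w + 1600/9. Dividing through by 1600/81 gives the monic gcd w² + 6w + 9.
Cancel w² + 6w + 9 from numerator and denominator to get the reduced form.

(49 + 14w + w²)/(3 - 4w + w²)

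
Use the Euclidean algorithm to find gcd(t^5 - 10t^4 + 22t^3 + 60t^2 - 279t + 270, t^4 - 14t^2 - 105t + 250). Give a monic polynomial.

t^2 - 7t + 10

Apply the Euclidean algorithm:
  t^5 - 10t^4 + 22t^3 + 60t^2 - 279t + 270 = (t - 10)(t^4 - 14t^2 - 105t + 250) + (36t^3 + 25t^2 - 1579t + 2770)
  t^4 - 14t^2 - 105t + 250 = ((1/36)t - 25/1296)(36t^3 + 25t^2 - 1579t + 2770) + ((39325/1296)t^2 - (275275/1296)t + 196625/648)
  36t^3 + 25t^2 - 1579t + 2770 = ((46656/39325)t + 358992/39325)((39325/1296)t^2 - (275275/1296)t + 196625/648) + (0)
Last nonzero remainder: (39325/1296)t^2 - (275275/1296)t + 196625/648. Dividing through by 39325/1296 gives the monic gcd t^2 - 7t + 10.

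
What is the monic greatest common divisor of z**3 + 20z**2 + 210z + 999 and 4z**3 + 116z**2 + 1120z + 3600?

Repeated division with remainder:
  z**3 + 20z**2 + 210z + 999 = (1/4)(4z**3 + 116z**2 + 1120z + 3600) + (-9z**2 - 70z + 99)
  4z**3 + 116z**2 + 1120z + 3600 = (-(4/9)z - 764/81)(-9z**2 - 70z + 99) + ((40804/81)z + 40804/9)
  -9z**2 - 70z + 99 = (-(729/40804)z + 891/40804)((40804/81)z + 40804/9) + (0)
Last nonzero remainder: (40804/81)z + 40804/9. Dividing through by 40804/81 gives the monic gcd z + 9.

z + 9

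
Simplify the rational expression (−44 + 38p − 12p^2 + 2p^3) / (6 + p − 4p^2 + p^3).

(22 − 8p + 2p^2)/(−3 − 2p + p^2)

By polynomial division,
  2p^3 − 12p^2 + 38p − 44 = (2)(p^3 − 4p^2 + p + 6) + (−4p^2 + 36p − 56)
  p^3 − 4p^2 + p + 6 = (−(1/4)p − 5/4)(−4p^2 + 36p − 56) + (32p − 64)
  −4p^2 + 36p − 56 = (−(1/8)p + 7/8)(32p − 64) + (0)
Last nonzero remainder: 32p − 64. Dividing through by 32 gives the monic gcd p − 2.
Cancel p − 2 from numerator and denominator to get the reduced form.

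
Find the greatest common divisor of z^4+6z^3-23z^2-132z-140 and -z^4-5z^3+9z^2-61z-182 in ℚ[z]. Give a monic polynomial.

By polynomial division,
  z^4+6z^3-23z^2-132z-140 = (-1)(-z^4-5z^3+9z^2-61z-182) + (z^3-14z^2-193z-322)
  -z^4-5z^3+9z^2-61z-182 = (-z-19)(z^3-14z^2-193z-322) + (-450z^2-4050z-6300)
  z^3-14z^2-193z-322 = (-(1/450)z+23/450)(-450z^2-4050z-6300) + (0)
Last nonzero remainder: -450z^2-4050z-6300. Dividing through by -450 gives the monic gcd z^2+9z+14.

z^2+9z+14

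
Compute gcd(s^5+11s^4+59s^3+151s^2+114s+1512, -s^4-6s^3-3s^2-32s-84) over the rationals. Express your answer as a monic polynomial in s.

s^3+4s^2-5s+42

By polynomial division,
  s^5+11s^4+59s^3+151s^2+114s+1512 = (-s-5)(-s^4-6s^3-3s^2-32s-84) + (26s^3+104s^2-130s+1092)
  -s^4-6s^3-3s^2-32s-84 = (-(1/26)s-1/13)(26s^3+104s^2-130s+1092) + (0)
Last nonzero remainder: 26s^3+104s^2-130s+1092. Dividing through by 26 gives the monic gcd s^3+4s^2-5s+42.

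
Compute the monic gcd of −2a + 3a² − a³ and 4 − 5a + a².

−1 + a

Apply the Euclidean algorithm:
  −a³ + 3a² − 2a = (−a − 2)(a² − 5a + 4) + (−8a + 8)
  a² − 5a + 4 = (−(1/8)a + 1/2)(−8a + 8) + (0)
Last nonzero remainder: −8a + 8. Dividing through by −8 gives the monic gcd a − 1.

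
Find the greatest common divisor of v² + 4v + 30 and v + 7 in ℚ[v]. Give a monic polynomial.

Euclidean algorithm in ℚ[v]:
  v² + 4v + 30 = (v − 3)(v + 7) + (51)
  v + 7 = ((1/51)v + 7/51)(51) + (0)
The last nonzero remainder is the constant 51, so the polynomials are coprime and gcd = 1.

1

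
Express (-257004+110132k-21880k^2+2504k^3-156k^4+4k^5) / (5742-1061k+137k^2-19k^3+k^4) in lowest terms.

(-2596+588k-76k^2+4k^3)/(58+k+k^2)

Euclidean algorithm in ℚ[k]:
  4k^5-156k^4+2504k^3-21880k^2+110132k-257004 = (4k-80)(k^4-19k^3+137k^2-1061k+5742) + (436k^3-6676k^2+2284k+202356)
  k^4-19k^3+137k^2-1061k+5742 = ((1/436)k-201/23762)(436k^3-6676k^2+2284k+202356) + ((894520/11881)k^2-(17890400/11881)k+88557480/11881)
  436k^3-6676k^2+2284k+202356 = ((1295029/223630)k+6071191/223630)((894520/11881)k^2-(17890400/11881)k+88557480/11881) + (0)
Last nonzero remainder: (894520/11881)k^2-(17890400/11881)k+88557480/11881. Dividing through by 894520/11881 gives the monic gcd k^2-20k+99.
Cancel k^2-20k+99 from numerator and denominator to get the reduced form.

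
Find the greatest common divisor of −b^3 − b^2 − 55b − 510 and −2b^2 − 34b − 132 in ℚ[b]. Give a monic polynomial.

b + 6

Apply the Euclidean algorithm:
  −b^3 − b^2 − 55b − 510 = ((1/2)b − 8)(−2b^2 − 34b − 132) + (−261b − 1566)
  −2b^2 − 34b − 132 = ((2/261)b + 22/261)(−261b − 1566) + (0)
Last nonzero remainder: −261b − 1566. Dividing through by −261 gives the monic gcd b + 6.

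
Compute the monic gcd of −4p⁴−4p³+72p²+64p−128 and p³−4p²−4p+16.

p²−2p−8

Apply the Euclidean algorithm:
  −4p⁴−4p³+72p²+64p−128 = (−4p−20)(p³−4p²−4p+16) + (−24p²+48p+192)
  p³−4p²−4p+16 = (−(1/24)p+1/12)(−24p²+48p+192) + (0)
Last nonzero remainder: −24p²+48p+192. Dividing through by −24 gives the monic gcd p²−2p−8.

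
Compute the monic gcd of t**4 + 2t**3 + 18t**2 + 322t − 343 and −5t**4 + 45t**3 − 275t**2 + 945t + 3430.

t**2 − 4t + 49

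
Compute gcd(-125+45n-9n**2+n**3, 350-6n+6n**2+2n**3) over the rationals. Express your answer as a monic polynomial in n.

By polynomial division,
  n**3-9n**2+45n-125 = (1/2)(2n**3+6n**2-6n+350) + (-12n**2+48n-300)
  2n**3+6n**2-6n+350 = (-(1/6)n-7/6)(-12n**2+48n-300) + (0)
Last nonzero remainder: -12n**2+48n-300. Dividing through by -12 gives the monic gcd n**2-4n+25.

25-4n+n**2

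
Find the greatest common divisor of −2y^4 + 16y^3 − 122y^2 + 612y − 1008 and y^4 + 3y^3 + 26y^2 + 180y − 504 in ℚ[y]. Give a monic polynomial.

y^2 − y + 42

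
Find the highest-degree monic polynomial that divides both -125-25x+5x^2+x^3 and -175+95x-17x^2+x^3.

-5+x

Repeated division with remainder:
  x^3+5x^2-25x-125 = (x^3-17x^2+95x-175) + (22x^2-120x+50)
  x^3-17x^2+95x-175 = ((1/22)x-127/242)(22x^2-120x+50) + ((3600/121)x-18000/121)
  22x^2-120x+50 = ((1331/1800)x-121/360)((3600/121)x-18000/121) + (0)
Last nonzero remainder: (3600/121)x-18000/121. Dividing through by 3600/121 gives the monic gcd x-5.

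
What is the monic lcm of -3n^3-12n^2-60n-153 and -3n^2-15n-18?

n^4+6n^3+28n^2+91n+102

Euclidean algorithm in ℚ[n]:
  -3n^3-12n^2-60n-153 = (n-1)(-3n^2-15n-18) + (-57n-171)
  -3n^2-15n-18 = ((1/19)n+2/19)(-57n-171) + (0)
Last nonzero remainder: -57n-171. Dividing through by -57 gives the monic gcd n+3.
Then lcm(f, g) = f·g / gcd(f, g); expanding and making the result monic gives the answer.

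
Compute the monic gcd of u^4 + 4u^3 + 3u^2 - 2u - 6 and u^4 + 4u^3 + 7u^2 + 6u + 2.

Apply the Euclidean algorithm:
  u^4 + 4u^3 + 3u^2 - 2u - 6 = (u^4 + 4u^3 + 7u^2 + 6u + 2) + (-4u^2 - 8u - 8)
  u^4 + 4u^3 + 7u^2 + 6u + 2 = (-(1/4)u^2 - (1/2)u - 1/4)(-4u^2 - 8u - 8) + (0)
Last nonzero remainder: -4u^2 - 8u - 8. Dividing through by -4 gives the monic gcd u^2 + 2u + 2.

u^2 + 2u + 2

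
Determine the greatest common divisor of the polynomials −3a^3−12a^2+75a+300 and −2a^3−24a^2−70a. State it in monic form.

By polynomial division,
  −3a^3−12a^2+75a+300 = (3/2)(−2a^3−24a^2−70a) + (24a^2+180a+300)
  −2a^3−24a^2−70a = (−(1/12)a−3/8)(24a^2+180a+300) + ((45/2)a+225/2)
  24a^2+180a+300 = ((16/15)a+8/3)((45/2)a+225/2) + (0)
Last nonzero remainder: (45/2)a+225/2. Dividing through by 45/2 gives the monic gcd a+5.

a+5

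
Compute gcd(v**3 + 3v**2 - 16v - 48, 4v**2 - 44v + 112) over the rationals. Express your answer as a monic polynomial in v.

By polynomial division,
  v**3 + 3v**2 - 16v - 48 = ((1/4)v + 7/2)(4v**2 - 44v + 112) + (110v - 440)
  4v**2 - 44v + 112 = ((2/55)v - 14/55)(110v - 440) + (0)
Last nonzero remainder: 110v - 440. Dividing through by 110 gives the monic gcd v - 4.

v - 4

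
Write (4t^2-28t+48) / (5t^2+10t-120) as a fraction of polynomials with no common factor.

Euclidean algorithm in ℚ[t]:
  4t^2-28t+48 = (4/5)(5t^2+10t-120) + (-36t+144)
  5t^2+10t-120 = (-(5/36)t-5/6)(-36t+144) + (0)
Last nonzero remainder: -36t+144. Dividing through by -36 gives the monic gcd t-4.
Cancel t-4 from numerator and denominator to get the reduced form.

(4t-12)/(5t+30)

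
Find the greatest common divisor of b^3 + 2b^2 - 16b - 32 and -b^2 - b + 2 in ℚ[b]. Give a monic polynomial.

b + 2

Euclidean algorithm in ℚ[b]:
  b^3 + 2b^2 - 16b - 32 = (-b - 1)(-b^2 - b + 2) + (-15b - 30)
  -b^2 - b + 2 = ((1/15)b - 1/15)(-15b - 30) + (0)
Last nonzero remainder: -15b - 30. Dividing through by -15 gives the monic gcd b + 2.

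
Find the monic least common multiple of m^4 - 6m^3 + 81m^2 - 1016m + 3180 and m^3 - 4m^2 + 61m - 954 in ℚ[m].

m^5 - 15m^4 + 135m^3 - 1745m^2 + 12324m - 28620

Apply the Euclidean algorithm:
  m^4 - 6m^3 + 81m^2 - 1016m + 3180 = (m - 2)(m^3 - 4m^2 + 61m - 954) + (12m^2 + 60m + 1272)
  m^3 - 4m^2 + 61m - 954 = ((1/12)m - 3/4)(12m^2 + 60m + 1272) + (0)
Last nonzero remainder: 12m^2 + 60m + 1272. Dividing through by 12 gives the monic gcd m^2 + 5m + 106.
Then lcm(f, g) = f·g / gcd(f, g); expanding and making the result monic gives the answer.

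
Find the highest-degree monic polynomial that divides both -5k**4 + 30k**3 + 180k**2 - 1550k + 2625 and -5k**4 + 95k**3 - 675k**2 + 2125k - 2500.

k**2 - 10k + 25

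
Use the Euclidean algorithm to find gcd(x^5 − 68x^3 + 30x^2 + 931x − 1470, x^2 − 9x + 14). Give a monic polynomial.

x^2 − 9x + 14

Euclidean algorithm in ℚ[x]:
  x^5 − 68x^3 + 30x^2 + 931x − 1470 = (x^3 + 9x^2 − x − 105)(x^2 − 9x + 14) + (0)
The last nonzero remainder x^2 − 9x + 14 is already monic.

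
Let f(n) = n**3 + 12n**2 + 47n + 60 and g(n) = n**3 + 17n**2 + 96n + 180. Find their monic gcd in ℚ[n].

Repeated division with remainder:
  n**3 + 12n**2 + 47n + 60 = (n**3 + 17n**2 + 96n + 180) + (−5n**2 − 49n − 120)
  n**3 + 17n**2 + 96n + 180 = (−(1/5)n − 36/25)(−5n**2 − 49n − 120) + ((36/25)n + 36/5)
  −5n**2 − 49n − 120 = (−(125/36)n − 50/3)((36/25)n + 36/5) + (0)
Last nonzero remainder: (36/25)n + 36/5. Dividing through by 36/25 gives the monic gcd n + 5.

n + 5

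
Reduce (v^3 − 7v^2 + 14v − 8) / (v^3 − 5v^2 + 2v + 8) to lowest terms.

(v − 1)/(v + 1)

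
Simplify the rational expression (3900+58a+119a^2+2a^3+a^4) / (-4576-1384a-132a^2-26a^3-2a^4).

(-75-4a-a^2)/(88+30a+2a^2)

Euclidean algorithm in ℚ[a]:
  a^4+2a^3+119a^2+58a+3900 = (-1/2)(-2a^4-26a^3-132a^2-1384a-4576) + (-11a^3+53a^2-634a+1612)
  -2a^4-26a^3-132a^2-1384a-4576 = ((2/11)a+392/121)(-11a^3+53a^2-634a+1612) + (-(22800/121)a^2+(45600/121)a-1185600/121)
  -11a^3+53a^2-634a+1612 = ((1331/22800)a-3751/22800)(-(22800/121)a^2+(45600/121)a-1185600/121) + (0)
Last nonzero remainder: -(22800/121)a^2+(45600/121)a-1185600/121. Dividing through by -22800/121 gives the monic gcd a^2-2a+52.
Cancel a^2-2a+52 from numerator and denominator to get the reduced form.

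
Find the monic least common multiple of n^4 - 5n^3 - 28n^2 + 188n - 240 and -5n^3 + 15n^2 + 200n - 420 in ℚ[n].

n^5 - 12n^4 + 7n^3 + 384n^2 - 1556n + 1680

Euclidean algorithm in ℚ[n]:
  n^4 - 5n^3 - 28n^2 + 188n - 240 = (-(1/5)n + 2/5)(-5n^3 + 15n^2 + 200n - 420) + (6n^2 + 24n - 72)
  -5n^3 + 15n^2 + 200n - 420 = (-(5/6)n + 35/6)(6n^2 + 24n - 72) + (0)
Last nonzero remainder: 6n^2 + 24n - 72. Dividing through by 6 gives the monic gcd n^2 + 4n - 12.
Then lcm(f, g) = f·g / gcd(f, g); expanding and making the result monic gives the answer.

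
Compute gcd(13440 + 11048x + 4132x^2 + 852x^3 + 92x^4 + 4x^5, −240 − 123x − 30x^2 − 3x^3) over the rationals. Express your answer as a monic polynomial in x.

80 + 41x + 10x^2 + x^3

By polynomial division,
  4x^5 + 92x^4 + 852x^3 + 4132x^2 + 11048x + 13440 = (−(4/3)x^2 − (52/3)x − 56)(−3x^3 − 30x^2 − 123x − 240) + (0)
Last nonzero remainder: −3x^3 − 30x^2 − 123x − 240. Dividing through by −3 gives the monic gcd x^3 + 10x^2 + 41x + 80.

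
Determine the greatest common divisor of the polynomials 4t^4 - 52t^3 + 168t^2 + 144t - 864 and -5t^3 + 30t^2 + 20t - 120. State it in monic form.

t^2 - 4t - 12

Euclidean algorithm in ℚ[t]:
  4t^4 - 52t^3 + 168t^2 + 144t - 864 = (-(4/5)t + 28/5)(-5t^3 + 30t^2 + 20t - 120) + (16t^2 - 64t - 192)
  -5t^3 + 30t^2 + 20t - 120 = (-(5/16)t + 5/8)(16t^2 - 64t - 192) + (0)
Last nonzero remainder: 16t^2 - 64t - 192. Dividing through by 16 gives the monic gcd t^2 - 4t - 12.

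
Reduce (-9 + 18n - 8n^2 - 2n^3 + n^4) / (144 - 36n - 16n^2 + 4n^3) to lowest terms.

By polynomial division,
  n^4 - 2n^3 - 8n^2 + 18n - 9 = ((1/4)n + 1/2)(4n^3 - 16n^2 - 36n + 144) + (9n^2 - 81)
  4n^3 - 16n^2 - 36n + 144 = ((4/9)n - 16/9)(9n^2 - 81) + (0)
Last nonzero remainder: 9n^2 - 81. Dividing through by 9 gives the monic gcd n^2 - 9.
Cancel n^2 - 9 from numerator and denominator to get the reduced form.

(1 - 2n + n^2)/(-16 + 4n)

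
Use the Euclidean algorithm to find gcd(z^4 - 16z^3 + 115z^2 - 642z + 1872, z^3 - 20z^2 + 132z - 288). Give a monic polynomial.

z^2 - 14z + 48

By polynomial division,
  z^4 - 16z^3 + 115z^2 - 642z + 1872 = (z + 4)(z^3 - 20z^2 + 132z - 288) + (63z^2 - 882z + 3024)
  z^3 - 20z^2 + 132z - 288 = ((1/63)z - 2/21)(63z^2 - 882z + 3024) + (0)
Last nonzero remainder: 63z^2 - 882z + 3024. Dividing through by 63 gives the monic gcd z^2 - 14z + 48.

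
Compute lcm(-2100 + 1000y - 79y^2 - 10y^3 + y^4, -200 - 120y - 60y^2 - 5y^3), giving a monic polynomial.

-8400 - 200y - 416y^2 + 802y^3 - 95y^4 - 8y^5 + y^6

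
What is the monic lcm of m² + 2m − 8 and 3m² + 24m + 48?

m³ + 6m² − 32

Repeated division with remainder:
  m² + 2m − 8 = (1/3)(3m² + 24m + 48) + (−6m − 24)
  3m² + 24m + 48 = (−(1/2)m − 2)(−6m − 24) + (0)
Last nonzero remainder: −6m − 24. Dividing through by −6 gives the monic gcd m + 4.
Then lcm(f, g) = f·g / gcd(f, g); expanding and making the result monic gives the answer.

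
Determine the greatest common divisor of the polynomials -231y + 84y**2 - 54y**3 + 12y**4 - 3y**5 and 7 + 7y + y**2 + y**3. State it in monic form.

Apply the Euclidean algorithm:
  -3y**5 + 12y**4 - 54y**3 + 84y**2 - 231y = (-3y**2 + 15y - 48)(y**3 + y**2 + 7y + 7) + (48y**2 + 336)
  y**3 + y**2 + 7y + 7 = ((1/48)y + 1/48)(48y**2 + 336) + (0)
Last nonzero remainder: 48y**2 + 336. Dividing through by 48 gives the monic gcd y**2 + 7.

7 + y**2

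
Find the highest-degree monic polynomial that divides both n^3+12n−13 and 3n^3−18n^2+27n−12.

Apply the Euclidean algorithm:
  n^3+12n−13 = (1/3)(3n^3−18n^2+27n−12) + (6n^2+3n−9)
  3n^3−18n^2+27n−12 = ((1/2)n−13/4)(6n^2+3n−9) + ((165/4)n−165/4)
  6n^2+3n−9 = ((8/55)n+12/55)((165/4)n−165/4) + (0)
Last nonzero remainder: (165/4)n−165/4. Dividing through by 165/4 gives the monic gcd n−1.

n−1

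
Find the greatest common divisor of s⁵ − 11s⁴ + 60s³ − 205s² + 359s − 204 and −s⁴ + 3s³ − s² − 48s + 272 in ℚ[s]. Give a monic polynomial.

s³ − 7s² + 29s − 68

By polynomial division,
  s⁵ − 11s⁴ + 60s³ − 205s² + 359s − 204 = (−s + 8)(−s⁴ + 3s³ − s² − 48s + 272) + (35s³ − 245s² + 1015s − 2380)
  −s⁴ + 3s³ − s² − 48s + 272 = (−(1/35)s − 4/35)(35s³ − 245s² + 1015s − 2380) + (0)
Last nonzero remainder: 35s³ − 245s² + 1015s − 2380. Dividing through by 35 gives the monic gcd s³ − 7s² + 29s − 68.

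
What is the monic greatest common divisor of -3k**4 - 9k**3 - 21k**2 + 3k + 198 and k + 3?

k + 3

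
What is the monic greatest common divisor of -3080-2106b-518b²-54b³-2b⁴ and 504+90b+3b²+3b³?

4+b

By polynomial division,
  -2b⁴-54b³-518b²-2106b-3080 = (-(2/3)b-52/3)(3b³+3b²+90b+504) + (-406b²-210b+5656)
  3b³+3b²+90b+504 = (-(3/406)b-3/841)(-406b²-210b+5656) + ((110208/841)b+440832/841)
  -406b²-210b+5656 = (-(24389/7872)b+84941/7872)((110208/841)b+440832/841) + (0)
Last nonzero remainder: (110208/841)b+440832/841. Dividing through by 110208/841 gives the monic gcd b+4.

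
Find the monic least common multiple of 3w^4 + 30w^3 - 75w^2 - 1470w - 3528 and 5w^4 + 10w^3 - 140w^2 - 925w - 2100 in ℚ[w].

Apply the Euclidean algorithm:
  3w^4 + 30w^3 - 75w^2 - 1470w - 3528 = (3/5)(5w^4 + 10w^3 - 140w^2 - 925w - 2100) + (24w^3 + 9w^2 - 915w - 2268)
  5w^4 + 10w^3 - 140w^2 - 925w - 2100 = ((5/24)w + 65/192)(24w^3 + 9w^2 - 915w - 2268) + ((3045/64)w^2 - (9135/64)w - 21315/16)
  24w^3 + 9w^2 - 915w - 2268 = ((512/1015)w + 1728/1015)((3045/64)w^2 - (9135/64)w - 21315/16) + (0)
Last nonzero remainder: (3045/64)w^2 - (9135/64)w - 21315/16. Dividing through by 3045/64 gives the monic gcd w^2 - 3w - 28.
Then lcm(f, g) = f·g / gcd(f, g); expanding and making the result monic gives the answer.

w^6 + 15w^5 + 40w^4 - 465w^3 - 4001w^2 - 13230w - 17640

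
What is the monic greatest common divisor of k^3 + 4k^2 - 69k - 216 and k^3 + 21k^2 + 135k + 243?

Euclidean algorithm in ℚ[k]:
  k^3 + 4k^2 - 69k - 216 = (k^3 + 21k^2 + 135k + 243) + (-17k^2 - 204k - 459)
  k^3 + 21k^2 + 135k + 243 = (-(1/17)k - 9/17)(-17k^2 - 204k - 459) + (0)
Last nonzero remainder: -17k^2 - 204k - 459. Dividing through by -17 gives the monic gcd k^2 + 12k + 27.

k^2 + 12k + 27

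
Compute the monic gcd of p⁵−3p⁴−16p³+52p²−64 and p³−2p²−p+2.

p²−p−2

Euclidean algorithm in ℚ[p]:
  p⁵−3p⁴−16p³+52p²−64 = (p²−p−17)(p³−2p²−p+2) + (15p²−15p−30)
  p³−2p²−p+2 = ((1/15)p−1/15)(15p²−15p−30) + (0)
Last nonzero remainder: 15p²−15p−30. Dividing through by 15 gives the monic gcd p²−p−2.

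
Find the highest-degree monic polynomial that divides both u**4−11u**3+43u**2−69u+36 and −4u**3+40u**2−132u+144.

Apply the Euclidean algorithm:
  u**4−11u**3+43u**2−69u+36 = (−(1/4)u+1/4)(−4u**3+40u**2−132u+144) + (0)
Last nonzero remainder: −4u**3+40u**2−132u+144. Dividing through by −4 gives the monic gcd u**3−10u**2+33u−36.

u**3−10u**2+33u−36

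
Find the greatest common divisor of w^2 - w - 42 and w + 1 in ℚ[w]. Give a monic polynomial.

1

Repeated division with remainder:
  w^2 - w - 42 = (w - 2)(w + 1) + (-40)
  w + 1 = (-(1/40)w - 1/40)(-40) + (0)
The last nonzero remainder is the constant -40, so the polynomials are coprime and gcd = 1.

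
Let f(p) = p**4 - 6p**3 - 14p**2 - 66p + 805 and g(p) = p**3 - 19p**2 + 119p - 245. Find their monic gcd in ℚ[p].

By polynomial division,
  p**4 - 6p**3 - 14p**2 - 66p + 805 = (p + 13)(p**3 - 19p**2 + 119p - 245) + (114p**2 - 1368p + 3990)
  p**3 - 19p**2 + 119p - 245 = ((1/114)p - 7/114)(114p**2 - 1368p + 3990) + (0)
Last nonzero remainder: 114p**2 - 1368p + 3990. Dividing through by 114 gives the monic gcd p**2 - 12p + 35.

p**2 - 12p + 35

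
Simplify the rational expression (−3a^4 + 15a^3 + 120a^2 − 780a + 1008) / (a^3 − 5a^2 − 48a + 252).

(−3a^2 + 18a − 24)/(a − 6)

By polynomial division,
  −3a^4 + 15a^3 + 120a^2 − 780a + 1008 = (−3a)(a^3 − 5a^2 − 48a + 252) + (−24a^2 − 24a + 1008)
  a^3 − 5a^2 − 48a + 252 = (−(1/24)a + 1/4)(−24a^2 − 24a + 1008) + (0)
Last nonzero remainder: −24a^2 − 24a + 1008. Dividing through by −24 gives the monic gcd a^2 + a − 42.
Cancel a^2 + a − 42 from numerator and denominator to get the reduced form.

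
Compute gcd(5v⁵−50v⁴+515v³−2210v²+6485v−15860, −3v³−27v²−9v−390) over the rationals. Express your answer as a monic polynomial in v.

v²−v+13

By polynomial division,
  5v⁵−50v⁴+515v³−2210v²+6485v−15860 = (−(5/3)v²+(95/3)v−1355/3)(−3v³−27v²−9v−390) + (−14770v²+14770v−192010)
  −3v³−27v²−9v−390 = ((3/14770)v+3/1477)(−14770v²+14770v−192010) + (0)
Last nonzero remainder: −14770v²+14770v−192010. Dividing through by −14770 gives the monic gcd v²−v+13.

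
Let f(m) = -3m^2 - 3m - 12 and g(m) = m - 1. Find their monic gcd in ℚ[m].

1

Repeated division with remainder:
  -3m^2 - 3m - 12 = (-3m - 6)(m - 1) + (-18)
  m - 1 = (-(1/18)m + 1/18)(-18) + (0)
The last nonzero remainder is the constant -18, so the polynomials are coprime and gcd = 1.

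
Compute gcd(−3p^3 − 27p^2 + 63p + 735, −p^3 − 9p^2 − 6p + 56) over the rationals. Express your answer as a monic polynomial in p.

Apply the Euclidean algorithm:
  −3p^3 − 27p^2 + 63p + 735 = (3)(−p^3 − 9p^2 − 6p + 56) + (81p + 567)
  −p^3 − 9p^2 − 6p + 56 = (−(1/81)p^2 − (2/81)p + 8/81)(81p + 567) + (0)
Last nonzero remainder: 81p + 567. Dividing through by 81 gives the monic gcd p + 7.

p + 7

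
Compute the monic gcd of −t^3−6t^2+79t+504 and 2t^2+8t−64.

t+8

Euclidean algorithm in ℚ[t]:
  −t^3−6t^2+79t+504 = (−(1/2)t−1)(2t^2+8t−64) + (55t+440)
  2t^2+8t−64 = ((2/55)t−8/55)(55t+440) + (0)
Last nonzero remainder: 55t+440. Dividing through by 55 gives the monic gcd t+8.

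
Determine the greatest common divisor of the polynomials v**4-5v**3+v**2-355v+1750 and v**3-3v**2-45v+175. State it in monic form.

By polynomial division,
  v**4-5v**3+v**2-355v+1750 = (v-2)(v**3-3v**2-45v+175) + (40v**2-620v+2100)
  v**3-3v**2-45v+175 = ((1/40)v+5/16)(40v**2-620v+2100) + ((385/4)v-1925/4)
  40v**2-620v+2100 = ((32/77)v-48/11)((385/4)v-1925/4) + (0)
Last nonzero remainder: (385/4)v-1925/4. Dividing through by 385/4 gives the monic gcd v-5.

v-5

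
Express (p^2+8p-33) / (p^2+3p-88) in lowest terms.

Apply the Euclidean algorithm:
  p^2+8p-33 = (p^2+3p-88) + (5p+55)
  p^2+3p-88 = ((1/5)p-8/5)(5p+55) + (0)
Last nonzero remainder: 5p+55. Dividing through by 5 gives the monic gcd p+11.
Cancel p+11 from numerator and denominator to get the reduced form.

(p-3)/(p-8)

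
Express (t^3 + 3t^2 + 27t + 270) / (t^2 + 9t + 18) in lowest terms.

(t^2 - 3t + 45)/(t + 3)

Apply the Euclidean algorithm:
  t^3 + 3t^2 + 27t + 270 = (t - 6)(t^2 + 9t + 18) + (63t + 378)
  t^2 + 9t + 18 = ((1/63)t + 1/21)(63t + 378) + (0)
Last nonzero remainder: 63t + 378. Dividing through by 63 gives the monic gcd t + 6.
Cancel t + 6 from numerator and denominator to get the reduced form.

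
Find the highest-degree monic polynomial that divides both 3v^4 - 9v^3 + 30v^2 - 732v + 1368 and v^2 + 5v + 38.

v^2 + 5v + 38

By polynomial division,
  3v^4 - 9v^3 + 30v^2 - 732v + 1368 = (3v^2 - 24v + 36)(v^2 + 5v + 38) + (0)
The last nonzero remainder v^2 + 5v + 38 is already monic.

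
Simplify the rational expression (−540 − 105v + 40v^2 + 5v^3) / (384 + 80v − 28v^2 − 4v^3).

Apply the Euclidean algorithm:
  5v^3 + 40v^2 − 105v − 540 = (−5/4)(−4v^3 − 28v^2 + 80v + 384) + (5v^2 − 5v − 60)
  −4v^3 − 28v^2 + 80v + 384 = (−(4/5)v − 32/5)(5v^2 − 5v − 60) + (0)
Last nonzero remainder: 5v^2 − 5v − 60. Dividing through by 5 gives the monic gcd v^2 − v − 12.
Cancel v^2 − v − 12 from numerator and denominator to get the reduced form.

(−45 − 5v)/(32 + 4v)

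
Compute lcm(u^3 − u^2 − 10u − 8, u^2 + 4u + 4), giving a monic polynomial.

Euclidean algorithm in ℚ[u]:
  u^3 − u^2 − 10u − 8 = (u − 5)(u^2 + 4u + 4) + (6u + 12)
  u^2 + 4u + 4 = ((1/6)u + 1/3)(6u + 12) + (0)
Last nonzero remainder: 6u + 12. Dividing through by 6 gives the monic gcd u + 2.
Then lcm(f, g) = f·g / gcd(f, g); expanding and making the result monic gives the answer.

u^4 + u^3 − 12u^2 − 28u − 16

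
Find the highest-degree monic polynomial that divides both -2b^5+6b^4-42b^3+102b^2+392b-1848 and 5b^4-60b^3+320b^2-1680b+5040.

b^2+28

Euclidean algorithm in ℚ[b]:
  -2b^5+6b^4-42b^3+102b^2+392b-1848 = (-(2/5)b-18/5)(5b^4-60b^3+320b^2-1680b+5040) + (-130b^3+582b^2-3640b+16296)
  5b^4-60b^3+320b^2-1680b+5040 = (-(1/26)b+489/1690)(-130b^3+582b^2-3640b+16296) + ((9801/845)b^2+274428/845)
  -130b^3+582b^2-3640b+16296 = (-(109850/9801)b+163930/3267)((9801/845)b^2+274428/845) + (0)
Last nonzero remainder: (9801/845)b^2+274428/845. Dividing through by 9801/845 gives the monic gcd b^2+28.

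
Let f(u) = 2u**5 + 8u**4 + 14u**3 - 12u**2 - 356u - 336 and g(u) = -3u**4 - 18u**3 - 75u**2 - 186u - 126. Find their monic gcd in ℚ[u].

u**3 + 3u**2 + 16u + 14

Apply the Euclidean algorithm:
  2u**5 + 8u**4 + 14u**3 - 12u**2 - 356u - 336 = (-(2/3)u + 4/3)(-3u**4 - 18u**3 - 75u**2 - 186u - 126) + (-12u**3 - 36u**2 - 192u - 168)
  -3u**4 - 18u**3 - 75u**2 - 186u - 126 = ((1/4)u + 3/4)(-12u**3 - 36u**2 - 192u - 168) + (0)
Last nonzero remainder: -12u**3 - 36u**2 - 192u - 168. Dividing through by -12 gives the monic gcd u**3 + 3u**2 + 16u + 14.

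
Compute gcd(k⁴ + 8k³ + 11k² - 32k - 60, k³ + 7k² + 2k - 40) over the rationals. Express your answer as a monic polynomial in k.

By polynomial division,
  k⁴ + 8k³ + 11k² - 32k - 60 = (k + 1)(k³ + 7k² + 2k - 40) + (2k² + 6k - 20)
  k³ + 7k² + 2k - 40 = ((1/2)k + 2)(2k² + 6k - 20) + (0)
Last nonzero remainder: 2k² + 6k - 20. Dividing through by 2 gives the monic gcd k² + 3k - 10.

k² + 3k - 10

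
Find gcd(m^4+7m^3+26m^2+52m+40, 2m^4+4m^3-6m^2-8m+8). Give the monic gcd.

Euclidean algorithm in ℚ[m]:
  m^4+7m^3+26m^2+52m+40 = (1/2)(2m^4+4m^3-6m^2-8m+8) + (5m^3+29m^2+56m+36)
  2m^4+4m^3-6m^2-8m+8 = ((2/5)m-38/25)(5m^3+29m^2+56m+36) + ((392/25)m^2+(1568/25)m+1568/25)
  5m^3+29m^2+56m+36 = ((125/392)m+225/392)((392/25)m^2+(1568/25)m+1568/25) + (0)
Last nonzero remainder: (392/25)m^2+(1568/25)m+1568/25. Dividing through by 392/25 gives the monic gcd m^2+4m+4.

m^2+4m+4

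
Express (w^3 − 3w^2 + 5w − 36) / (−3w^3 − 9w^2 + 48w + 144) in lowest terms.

(−w^2 − w − 9)/(3w^2 + 21w + 36)

Repeated division with remainder:
  w^3 − 3w^2 + 5w − 36 = (−1/3)(−3w^3 − 9w^2 + 48w + 144) + (−6w^2 + 21w + 12)
  −3w^3 − 9w^2 + 48w + 144 = ((1/2)w + 13/4)(−6w^2 + 21w + 12) + (−(105/4)w + 105)
  −6w^2 + 21w + 12 = ((8/35)w + 4/35)(−(105/4)w + 105) + (0)
Last nonzero remainder: −(105/4)w + 105. Dividing through by −105/4 gives the monic gcd w − 4.
Cancel w − 4 from numerator and denominator to get the reduced form.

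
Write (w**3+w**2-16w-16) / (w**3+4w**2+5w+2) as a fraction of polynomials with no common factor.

(w**2-16)/(w**2+3w+2)

Repeated division with remainder:
  w**3+w**2-16w-16 = (w**3+4w**2+5w+2) + (-3w**2-21w-18)
  w**3+4w**2+5w+2 = (-(1/3)w+1)(-3w**2-21w-18) + (20w+20)
  -3w**2-21w-18 = (-(3/20)w-9/10)(20w+20) + (0)
Last nonzero remainder: 20w+20. Dividing through by 20 gives the monic gcd w+1.
Cancel w+1 from numerator and denominator to get the reduced form.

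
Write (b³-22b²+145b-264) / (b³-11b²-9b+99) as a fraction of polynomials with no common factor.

Euclidean algorithm in ℚ[b]:
  b³-22b²+145b-264 = (b³-11b²-9b+99) + (-11b²+154b-363)
  b³-11b²-9b+99 = (-(1/11)b-3/11)(-11b²+154b-363) + (0)
Last nonzero remainder: -11b²+154b-363. Dividing through by -11 gives the monic gcd b²-14b+33.
Cancel b²-14b+33 from numerator and denominator to get the reduced form.

(b-8)/(b+3)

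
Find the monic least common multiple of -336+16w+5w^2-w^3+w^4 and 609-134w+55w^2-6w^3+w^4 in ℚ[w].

By polynomial division,
  w^4-w^3+5w^2+16w-336 = (w^4-6w^3+55w^2-134w+609) + (5w^3-50w^2+150w-945)
  w^4-6w^3+55w^2-134w+609 = ((1/5)w+4/5)(5w^3-50w^2+150w-945) + (65w^2-65w+1365)
  5w^3-50w^2+150w-945 = ((1/13)w-9/13)(65w^2-65w+1365) + (0)
Last nonzero remainder: 65w^2-65w+1365. Dividing through by 65 gives the monic gcd w^2-w+21.
Then lcm(f, g) = f·g / gcd(f, g); expanding and making the result monic gives the answer.

-9744+2144w-271w^2-38w^3+39w^4-6w^5+w^6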